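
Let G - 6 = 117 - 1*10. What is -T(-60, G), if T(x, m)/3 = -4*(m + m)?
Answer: 2712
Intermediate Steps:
G = 113 (G = 6 + (117 - 1*10) = 6 + (117 - 10) = 6 + 107 = 113)
T(x, m) = -24*m (T(x, m) = 3*(-4*(m + m)) = 3*(-8*m) = -24*m)
-T(-60, G) = -(-24)*113 = -1*(-2712) = 2712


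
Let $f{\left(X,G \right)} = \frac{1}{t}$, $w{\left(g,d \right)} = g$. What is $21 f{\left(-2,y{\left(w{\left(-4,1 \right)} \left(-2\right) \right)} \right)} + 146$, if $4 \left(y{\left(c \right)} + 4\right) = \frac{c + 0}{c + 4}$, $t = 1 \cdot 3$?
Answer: $153$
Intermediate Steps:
$t = 3$
$y{\left(c \right)} = -4 + \frac{c}{4 \left(4 + c\right)}$ ($y{\left(c \right)} = -4 + \frac{\left(c + 0\right) \frac{1}{c + 4}}{4} = -4 + \frac{c \frac{1}{4 + c}}{4} = -4 + \frac{c}{4 \left(4 + c\right)}$)
$f{\left(X,G \right)} = \frac{1}{3}$
$21 f{\left(-2,y{\left(w{\left(-4,1 \right)} \left(-2\right) \right)} \right)} + 146 = 21 \cdot \frac{1}{3} + 146 = 7 + 146 = 153$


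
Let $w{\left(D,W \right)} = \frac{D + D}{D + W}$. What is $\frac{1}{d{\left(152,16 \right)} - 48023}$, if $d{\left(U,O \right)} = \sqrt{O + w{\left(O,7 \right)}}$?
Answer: $- \frac{1104529}{53042795767} - \frac{20 \sqrt{23}}{53042795767} \approx -2.0825 \cdot 10^{-5}$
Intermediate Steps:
$w{\left(D,W \right)} = \frac{2 D}{D + W}$
$d{\left(U,O \right)} = \sqrt{O + \frac{2 O}{7 + O}}$ ($d{\left(U,O \right)} = \sqrt{O + \frac{2 O}{O + 7}} = \sqrt{O + \frac{2 O}{7 + O}}$)
$\frac{1}{d{\left(152,16 \right)} - 48023} = \frac{1}{\sqrt{\frac{16 \left(9 + 16\right)}{7 + 16}} - 48023} = \frac{1}{\sqrt{16 \cdot \frac{1}{23} \cdot 25} - 48023} = \frac{1}{\sqrt{\frac{400}{23}} - 48023} = \frac{1}{\frac{20 \sqrt{23}}{23} - 48023} = \frac{1}{-48023 + \frac{20 \sqrt{23}}{23}}$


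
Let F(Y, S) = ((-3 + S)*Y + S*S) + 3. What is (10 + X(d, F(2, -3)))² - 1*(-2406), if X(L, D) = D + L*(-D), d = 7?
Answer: 2506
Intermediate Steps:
F(Y, S) = 3 + S² + Y*(-3 + S) (F(Y, S) = (Y*(-3 + S) + S²) + 3 = (S² + Y*(-3 + S)) + 3 = 3 + S² + Y*(-3 + S))
X(L, D) = D - D*L
(10 + X(d, F(2, -3)))² - 1*(-2406) = (10 + (3 + (-3)² - 3*2 - 3*2)*(1 - 1*7))² - 1*(-2406) = (10 + (3 + 9 - 6 - 6)*(1 - 7))² + 2406 = (10 + 0*(-6))² + 2406 = (10 + 0)² + 2406 = 10² + 2406 = 100 + 2406 = 2506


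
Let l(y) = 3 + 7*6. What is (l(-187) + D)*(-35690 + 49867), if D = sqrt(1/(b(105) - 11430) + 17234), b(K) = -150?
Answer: 637965 + 14177*sqrt(577754336505)/5790 ≈ 2.4991e+6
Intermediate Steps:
l(y) = 45 (l(y) = 3 + 42 = 45)
D = sqrt(577754336505)/5790 (D = sqrt(1/(-150 - 11430) + 17234) = sqrt(1/(-11580) + 17234) = sqrt(-1/11580 + 17234) = sqrt(199569719/11580) = sqrt(577754336505)/5790 ≈ 131.28)
(l(-187) + D)*(-35690 + 49867) = (45 + sqrt(577754336505)/5790)*(-35690 + 49867) = (45 + sqrt(577754336505)/5790)*14177 = 637965 + 14177*sqrt(577754336505)/5790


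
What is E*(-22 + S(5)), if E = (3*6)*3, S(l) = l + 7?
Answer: -540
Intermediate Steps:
S(l) = 7 + l
E = 54 (E = 18*3 = 54)
E*(-22 + S(5)) = 54*(-22 + (7 + 5)) = 54*(-22 + 12) = 54*(-10) = -540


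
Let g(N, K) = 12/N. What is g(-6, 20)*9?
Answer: -18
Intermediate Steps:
g(-6, 20)*9 = (12/(-6))*9 = (12*(-⅙))*9 = -2*9 = -18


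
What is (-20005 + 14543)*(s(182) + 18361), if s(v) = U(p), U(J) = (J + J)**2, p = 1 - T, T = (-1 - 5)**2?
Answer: -127051582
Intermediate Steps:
T = 36 (T = (-6)**2 = 36)
p = -35 (p = 1 - 1*36 = 1 - 36 = -35)
U(J) = 4*J**2 (U(J) = (2*J)**2 = 4*J**2)
s(v) = 4900 (s(v) = 4*(-35)**2 = 4*1225 = 4900)
(-20005 + 14543)*(s(182) + 18361) = (-20005 + 14543)*(4900 + 18361) = -5462*23261 = -127051582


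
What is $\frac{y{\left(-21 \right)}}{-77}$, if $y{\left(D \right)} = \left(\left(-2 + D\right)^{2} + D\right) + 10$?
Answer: $- \frac{74}{11} \approx -6.7273$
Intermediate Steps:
$y{\left(D \right)} = 10 + D + \left(-2 + D\right)^{2}$ ($y{\left(D \right)} = \left(D + \left(-2 + D\right)^{2}\right) + 10 = 10 + D + \left(-2 + D\right)^{2}$)
$\frac{y{\left(-21 \right)}}{-77} = \frac{10 - 21 + \left(-2 - 21\right)^{2}}{-77} = \left(10 - 21 + \left(-23\right)^{2}\right) \left(- \frac{1}{77}\right) = \left(10 - 21 + 529\right) \left(- \frac{1}{77}\right) = 518 \left(- \frac{1}{77}\right) = - \frac{74}{11}$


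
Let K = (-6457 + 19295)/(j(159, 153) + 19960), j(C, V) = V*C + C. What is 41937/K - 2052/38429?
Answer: 5116358051313/35239393 ≈ 1.4519e+5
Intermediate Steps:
j(C, V) = C + C*V (j(C, V) = C*V + C = C + C*V)
K = 6419/22223 (K = (-6457 + 19295)/(159*(1 + 153) + 19960) = 12838/(159*154 + 19960) = 12838/(24486 + 19960) = 12838/44446 = 12838*(1/44446) = 6419/22223 ≈ 0.28885)
41937/K - 2052/38429 = 41937/(6419/22223) - 2052/38429 = 41937*(22223/6419) - 2052*1/38429 = 133137993/917 - 2052/38429 = 5116358051313/35239393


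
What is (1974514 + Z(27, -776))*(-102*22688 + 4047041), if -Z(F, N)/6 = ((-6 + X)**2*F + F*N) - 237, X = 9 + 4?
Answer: 3628116779150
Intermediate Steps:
X = 13
Z(F, N) = 1422 - 294*F - 6*F*N (Z(F, N) = -6*(((-6 + 13)**2*F + F*N) - 237) = -6*((7**2*F + F*N) - 237) = -6*((49*F + F*N) - 237) = -6*(-237 + 49*F + F*N) = 1422 - 294*F - 6*F*N)
(1974514 + Z(27, -776))*(-102*22688 + 4047041) = (1974514 + (1422 - 294*27 - 6*27*(-776)))*(-102*22688 + 4047041) = (1974514 + (1422 - 7938 + 125712))*(-2314176 + 4047041) = (1974514 + 119196)*1732865 = 2093710*1732865 = 3628116779150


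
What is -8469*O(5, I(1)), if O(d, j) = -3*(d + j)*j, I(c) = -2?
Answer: -152442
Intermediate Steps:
O(d, j) = -3*j*(d + j)
-8469*O(5, I(1)) = -(-25407)*(-2)*(5 - 2) = -(-25407)*(-2)*3 = -8469*18 = -152442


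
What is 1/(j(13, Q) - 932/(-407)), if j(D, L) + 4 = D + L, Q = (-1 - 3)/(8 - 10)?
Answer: 407/5409 ≈ 0.075245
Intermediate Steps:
Q = 2 (Q = -4/(-2) = -4*(-½) = 2)
j(D, L) = -4 + D + L (j(D, L) = -4 + (D + L) = -4 + D + L)
1/(j(13, Q) - 932/(-407)) = 1/((-4 + 13 + 2) - 932/(-407)) = 1/(11 - 932*(-1/407)) = 1/(11 + 932/407) = 1/(5409/407) = 407/5409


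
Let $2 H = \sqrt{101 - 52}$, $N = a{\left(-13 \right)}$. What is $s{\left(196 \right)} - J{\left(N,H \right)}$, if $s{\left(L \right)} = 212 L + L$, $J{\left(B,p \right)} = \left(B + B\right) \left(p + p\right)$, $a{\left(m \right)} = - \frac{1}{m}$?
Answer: $\frac{542710}{13} \approx 41747.0$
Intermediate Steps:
$N = \frac{1}{13}$ ($N = - \frac{1}{-13} = \left(-1\right) \left(- \frac{1}{13}\right) = \frac{1}{13} \approx 0.076923$)
$H = \frac{7}{2}$ ($H = \frac{\sqrt{101 - 52}}{2} = \frac{\sqrt{49}}{2} = \frac{1}{2} \cdot 7 = \frac{7}{2} \approx 3.5$)
$J{\left(B,p \right)} = 4 B p$ ($J{\left(B,p \right)} = 2 B 2 p = 4 B p$)
$s{\left(L \right)} = 213 L$
$s{\left(196 \right)} - J{\left(N,H \right)} = 213 \cdot 196 - 4 \cdot \frac{1}{13} \cdot \frac{7}{2} = 41748 - \frac{14}{13} = \frac{542710}{13}$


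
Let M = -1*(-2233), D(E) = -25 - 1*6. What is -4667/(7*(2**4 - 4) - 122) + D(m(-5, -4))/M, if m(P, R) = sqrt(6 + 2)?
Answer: 10420233/84854 ≈ 122.80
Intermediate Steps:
m(P, R) = 2*sqrt(2) (m(P, R) = sqrt(8) = 2*sqrt(2))
D(E) = -31 (D(E) = -25 - 6 = -31)
M = 2233
-4667/(7*(2**4 - 4) - 122) + D(m(-5, -4))/M = -4667/(7*(2**4 - 4) - 122) - 31/2233 = -4667/(7*(16 - 4) - 122) - 31*1/2233 = -4667/(7*12 - 122) - 31/2233 = -4667/(84 - 122) - 31/2233 = -4667/(-38) - 31/2233 = -4667*(-1/38) - 31/2233 = 4667/38 - 31/2233 = 10420233/84854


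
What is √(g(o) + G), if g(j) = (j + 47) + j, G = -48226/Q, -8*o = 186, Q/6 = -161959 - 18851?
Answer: 4*√5675835/12915 ≈ 0.73787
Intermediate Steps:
Q = -1084860 (Q = 6*(-161959 - 18851) = 6*(-180810) = -1084860)
o = -93/4 (o = -⅛*186 = -93/4 ≈ -23.250)
G = 24113/542430 (G = -48226/(-1084860) = -48226*(-1/1084860) = 24113/542430 ≈ 0.044454)
g(j) = 47 + 2*j (g(j) = (47 + j) + j = 47 + 2*j)
√(g(o) + G) = √((47 + 2*(-93/4)) + 24113/542430) = √((47 - 93/2) + 24113/542430) = √(½ + 24113/542430) = √(147664/271215) = 4*√5675835/12915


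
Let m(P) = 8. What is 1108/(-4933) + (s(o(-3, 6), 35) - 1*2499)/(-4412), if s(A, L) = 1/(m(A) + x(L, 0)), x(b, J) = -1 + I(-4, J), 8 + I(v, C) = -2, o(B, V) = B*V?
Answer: 11161073/32646594 ≈ 0.34188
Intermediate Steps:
I(v, C) = -10 (I(v, C) = -8 - 2 = -10)
x(b, J) = -11 (x(b, J) = -1 - 10 = -11)
s(A, L) = -1/3 (s(A, L) = 1/(8 - 11) = 1/(-3) = -1/3)
1108/(-4933) + (s(o(-3, 6), 35) - 1*2499)/(-4412) = 1108/(-4933) + (-1/3 - 1*2499)/(-4412) = 1108*(-1/4933) + (-1/3 - 2499)*(-1/4412) = -1108/4933 - 7498/3*(-1/4412) = -1108/4933 + 3749/6618 = 11161073/32646594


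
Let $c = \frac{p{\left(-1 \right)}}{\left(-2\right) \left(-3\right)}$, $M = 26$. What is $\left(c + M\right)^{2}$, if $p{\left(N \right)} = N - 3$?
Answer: $\frac{5776}{9} \approx 641.78$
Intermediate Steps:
$p{\left(N \right)} = -3 + N$ ($p{\left(N \right)} = N - 3 = -3 + N$)
$c = - \frac{2}{3}$ ($c = \frac{-3 - 1}{\left(-2\right) \left(-3\right)} = - \frac{4}{6} = \left(-4\right) \frac{1}{6} = - \frac{2}{3} \approx -0.66667$)
$\left(c + M\right)^{2} = \left(- \frac{2}{3} + 26\right)^{2} = \left(\frac{76}{3}\right)^{2} = \frac{5776}{9}$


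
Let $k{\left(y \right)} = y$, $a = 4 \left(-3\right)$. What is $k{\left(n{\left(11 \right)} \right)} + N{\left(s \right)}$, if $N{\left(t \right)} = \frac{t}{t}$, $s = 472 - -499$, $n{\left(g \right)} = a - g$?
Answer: $-22$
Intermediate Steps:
$a = -12$
$n{\left(g \right)} = -12 - g$
$s = 971$ ($s = 472 + 499 = 971$)
$N{\left(t \right)} = 1$
$k{\left(n{\left(11 \right)} \right)} + N{\left(s \right)} = \left(-12 - 11\right) + 1 = -23 + 1 = -22$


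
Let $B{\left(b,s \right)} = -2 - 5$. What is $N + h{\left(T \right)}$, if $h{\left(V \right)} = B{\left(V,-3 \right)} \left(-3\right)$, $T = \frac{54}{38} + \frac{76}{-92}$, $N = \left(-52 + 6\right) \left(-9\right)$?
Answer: $435$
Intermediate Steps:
$B{\left(b,s \right)} = -7$ ($B{\left(b,s \right)} = -2 - 5 = -7$)
$N = 414$ ($N = \left(-46\right) \left(-9\right) = 414$)
$T = \frac{260}{437}$ ($T = 54 \cdot \frac{1}{38} + 76 \left(- \frac{1}{92}\right) = \frac{27}{19} - \frac{19}{23} = \frac{260}{437} \approx 0.59497$)
$h{\left(V \right)} = 21$ ($h{\left(V \right)} = \left(-7\right) \left(-3\right) = 21$)
$N + h{\left(T \right)} = 414 + 21 = 435$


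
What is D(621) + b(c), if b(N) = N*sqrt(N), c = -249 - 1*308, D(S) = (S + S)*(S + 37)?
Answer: 817236 - 557*I*sqrt(557) ≈ 8.1724e+5 - 13146.0*I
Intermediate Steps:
D(S) = 2*S*(37 + S) (D(S) = (2*S)*(37 + S) = 2*S*(37 + S))
c = -557 (c = -249 - 308 = -557)
b(N) = N**(3/2)
D(621) + b(c) = 2*621*(37 + 621) + (-557)**(3/2) = 2*621*658 - 557*I*sqrt(557) = 817236 - 557*I*sqrt(557)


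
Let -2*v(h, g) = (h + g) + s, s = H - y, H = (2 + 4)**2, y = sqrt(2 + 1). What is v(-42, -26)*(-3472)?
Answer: -55552 - 1736*sqrt(3) ≈ -58559.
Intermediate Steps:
y = sqrt(3) ≈ 1.7320
H = 36 (H = 6**2 = 36)
s = 36 - sqrt(3) ≈ 34.268
v(h, g) = -18 + sqrt(3)/2 - g/2 - h/2 (v(h, g) = -((h + g) + (36 - sqrt(3)))/2 = -((g + h) + (36 - sqrt(3)))/2 = -(36 + g + h - sqrt(3))/2 = -18 + sqrt(3)/2 - g/2 - h/2)
v(-42, -26)*(-3472) = (-18 + sqrt(3)/2 - 1/2*(-26) - 1/2*(-42))*(-3472) = (-18 + sqrt(3)/2 + 13 + 21)*(-3472) = (16 + sqrt(3)/2)*(-3472) = -55552 - 1736*sqrt(3)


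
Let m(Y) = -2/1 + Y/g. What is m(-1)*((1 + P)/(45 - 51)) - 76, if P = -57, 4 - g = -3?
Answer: -96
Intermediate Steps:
g = 7 (g = 4 - 1*(-3) = 4 + 3 = 7)
m(Y) = -2 + Y/7 (m(Y) = -2/1 + Y/7 = -2*1 + Y*(⅐) = -2 + Y/7)
m(-1)*((1 + P)/(45 - 51)) - 76 = (-2 + (⅐)*(-1))*((1 - 57)/(45 - 51)) - 76 = (-2 - ⅐)*(-56/(-6)) - 76 = -(-120)*(-1)/6 - 76 = -15/7*28/3 - 76 = -20 - 76 = -96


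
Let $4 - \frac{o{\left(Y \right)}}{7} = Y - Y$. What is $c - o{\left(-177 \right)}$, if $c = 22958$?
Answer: $22930$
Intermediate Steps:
$o{\left(Y \right)} = 28$ ($o{\left(Y \right)} = 28 - 7 \left(Y - Y\right) = 28 - 0 = 28 + 0 = 28$)
$c - o{\left(-177 \right)} = 22958 - 28 = 22930$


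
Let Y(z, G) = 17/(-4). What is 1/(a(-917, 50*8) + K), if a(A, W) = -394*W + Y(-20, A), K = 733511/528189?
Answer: -2112756/332976390769 ≈ -6.3451e-6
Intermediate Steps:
K = 733511/528189 (K = 733511*(1/528189) = 733511/528189 ≈ 1.3887)
Y(z, G) = -17/4 (Y(z, G) = 17*(-¼) = -17/4)
a(A, W) = -17/4 - 394*W (a(A, W) = -394*W - 17/4 = -17/4 - 394*W)
1/(a(-917, 50*8) + K) = 1/((-17/4 - 19700*8) + 733511/528189) = 1/((-17/4 - 394*400) + 733511/528189) = 1/((-17/4 - 157600) + 733511/528189) = 1/(-630417/4 + 733511/528189) = 1/(-332976390769/2112756) = -2112756/332976390769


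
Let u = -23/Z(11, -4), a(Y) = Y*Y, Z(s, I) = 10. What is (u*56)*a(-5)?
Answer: -3220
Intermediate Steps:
a(Y) = Y²
u = -23/10 ≈ -2.3000
(u*56)*a(-5) = -23/10*56*(-5)² = -644/5*25 = -3220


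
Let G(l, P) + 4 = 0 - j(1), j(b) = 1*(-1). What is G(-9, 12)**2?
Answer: 9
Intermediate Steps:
j(b) = -1
G(l, P) = -3 (G(l, P) = -4 + (0 - 1*(-1)) = -4 + (0 + 1) = -4 + 1 = -3)
G(-9, 12)**2 = (-3)**2 = 9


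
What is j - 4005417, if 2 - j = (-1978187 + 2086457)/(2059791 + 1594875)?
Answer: -271082483790/67679 ≈ -4.0054e+6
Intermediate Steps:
j = 133353/67679 (j = 2 - (-1978187 + 2086457)/(2059791 + 1594875) = 2 - 108270/3654666 = 2 - 1*2005/67679 = 2 - 2005/67679 = 133353/67679 ≈ 1.9704)
j - 4005417 = 133353/67679 - 4005417 = -271082483790/67679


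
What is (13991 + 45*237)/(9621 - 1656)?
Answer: 24656/7965 ≈ 3.0955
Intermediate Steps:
(13991 + 45*237)/(9621 - 1656) = (13991 + 10665)/7965 = 24656*(1/7965) = 24656/7965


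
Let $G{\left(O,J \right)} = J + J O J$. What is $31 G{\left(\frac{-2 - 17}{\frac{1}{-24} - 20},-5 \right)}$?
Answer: $\frac{278845}{481} \approx 579.72$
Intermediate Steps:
$G{\left(O,J \right)} = J + O J^{2}$
$31 G{\left(\frac{-2 - 17}{\frac{1}{-24} - 20},-5 \right)} = 31 \left(- 5 \left(1 - 5 \frac{-2 - 17}{\frac{1}{-24} - 20}\right)\right) = 31 \left(- 5 \left(1 - 5 \left(- \frac{19}{- \frac{1}{24} - 20}\right)\right)\right) = 31 \left(- 5 \left(1 - 5 \left(- \frac{19}{- \frac{481}{24}}\right)\right)\right) = 31 \left(- 5 \left(1 - 5 \left(\left(-19\right) \left(- \frac{24}{481}\right)\right)\right)\right) = 31 \left(- 5 \left(1 - \frac{2280}{481}\right)\right) = 31 \left(\left(-5\right) \left(- \frac{1799}{481}\right)\right) = 31 \cdot \frac{8995}{481} = \frac{278845}{481}$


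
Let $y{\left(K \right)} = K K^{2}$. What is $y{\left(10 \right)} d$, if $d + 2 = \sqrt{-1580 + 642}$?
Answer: $-2000 + 1000 i \sqrt{938} \approx -2000.0 + 30627.0 i$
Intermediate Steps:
$y{\left(K \right)} = K^{3}$
$d = -2 + i \sqrt{938}$ ($d = -2 + \sqrt{-1580 + 642} = -2 + \sqrt{-938} = -2 + i \sqrt{938} \approx -2.0 + 30.627 i$)
$y{\left(10 \right)} d = 10^{3} \left(-2 + i \sqrt{938}\right) = 1000 \left(-2 + i \sqrt{938}\right) = -2000 + 1000 i \sqrt{938}$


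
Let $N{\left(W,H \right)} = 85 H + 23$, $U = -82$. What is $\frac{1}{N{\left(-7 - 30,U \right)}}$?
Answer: $- \frac{1}{6947} \approx -0.00014395$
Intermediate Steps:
$N{\left(W,H \right)} = 23 + 85 H$
$\frac{1}{N{\left(-7 - 30,U \right)}} = \frac{1}{23 + 85 \left(-82\right)} = \frac{1}{23 - 6970} = \frac{1}{-6947} = - \frac{1}{6947}$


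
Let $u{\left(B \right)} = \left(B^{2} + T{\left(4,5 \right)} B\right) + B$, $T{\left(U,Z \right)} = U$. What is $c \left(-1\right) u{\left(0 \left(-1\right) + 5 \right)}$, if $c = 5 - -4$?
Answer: $-450$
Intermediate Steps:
$c = 9$ ($c = 5 + 4 = 9$)
$u{\left(B \right)} = B^{2} + 5 B$ ($u{\left(B \right)} = \left(B^{2} + 4 B\right) + B = B^{2} + 5 B$)
$c \left(-1\right) u{\left(0 \left(-1\right) + 5 \right)} = 9 \left(-1\right) \left(0 \left(-1\right) + 5\right) \left(5 + \left(0 \left(-1\right) + 5\right)\right) = - 9 \left(0 + 5\right) \left(5 + \left(0 + 5\right)\right) = - 9 \cdot 5 \left(5 + 5\right) = - 9 \cdot 5 \cdot 10 = \left(-9\right) 50 = -450$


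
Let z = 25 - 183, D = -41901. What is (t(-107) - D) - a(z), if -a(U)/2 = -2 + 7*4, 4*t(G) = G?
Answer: 167705/4 ≈ 41926.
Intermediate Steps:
t(G) = G/4
z = -158
a(U) = -52 (a(U) = -2*(-2 + 7*4) = -2*(-2 + 28) = -2*26 = -52)
(t(-107) - D) - a(z) = ((1/4)*(-107) - 1*(-41901)) - 1*(-52) = (-107/4 + 41901) + 52 = 167497/4 + 52 = 167705/4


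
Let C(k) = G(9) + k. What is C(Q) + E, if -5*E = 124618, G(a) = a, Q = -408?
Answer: -126613/5 ≈ -25323.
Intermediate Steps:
C(k) = 9 + k
E = -124618/5 (E = -⅕*124618 = -124618/5 ≈ -24924.)
C(Q) + E = (9 - 408) - 124618/5 = -399 - 124618/5 = -126613/5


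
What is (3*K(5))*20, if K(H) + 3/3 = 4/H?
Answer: -12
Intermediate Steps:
K(H) = -1 + 4/H
(3*K(5))*20 = (3*((4 - 1*5)/5))*20 = (3*((4 - 5)/5))*20 = (3*((1/5)*(-1)))*20 = (3*(-1/5))*20 = -3/5*20 = -12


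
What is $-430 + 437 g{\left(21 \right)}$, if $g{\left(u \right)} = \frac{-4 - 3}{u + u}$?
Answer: $- \frac{3017}{6} \approx -502.83$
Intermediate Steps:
$g{\left(u \right)} = - \frac{7}{2 u}$
$-430 + 437 g{\left(21 \right)} = -430 + 437 \left(- \frac{7}{2 \cdot 21}\right) = -430 + 437 \left(\left(- \frac{7}{2}\right) \frac{1}{21}\right) = -430 + 437 \left(- \frac{1}{6}\right) = -430 - \frac{437}{6} = - \frac{3017}{6}$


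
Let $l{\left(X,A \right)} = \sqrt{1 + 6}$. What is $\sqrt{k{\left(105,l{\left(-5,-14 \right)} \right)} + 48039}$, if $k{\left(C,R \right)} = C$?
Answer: $4 \sqrt{3009} \approx 219.42$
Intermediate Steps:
$l{\left(X,A \right)} = \sqrt{7}$
$\sqrt{k{\left(105,l{\left(-5,-14 \right)} \right)} + 48039} = \sqrt{105 + 48039} = \sqrt{48144} = 4 \sqrt{3009}$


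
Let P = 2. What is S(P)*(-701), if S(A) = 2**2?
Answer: -2804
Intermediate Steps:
S(A) = 4
S(P)*(-701) = 4*(-701) = -2804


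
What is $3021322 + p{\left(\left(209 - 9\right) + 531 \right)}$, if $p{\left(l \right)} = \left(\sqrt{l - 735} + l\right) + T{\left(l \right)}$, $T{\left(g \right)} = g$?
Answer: $3022784 + 2 i \approx 3.0228 \cdot 10^{6} + 2.0 i$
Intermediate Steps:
$p{\left(l \right)} = \sqrt{-735 + l} + 2 l$ ($p{\left(l \right)} = \left(\sqrt{l - 735} + l\right) + l = \left(\sqrt{-735 + l} + l\right) + l = \left(l + \sqrt{-735 + l}\right) + l = \sqrt{-735 + l} + 2 l$)
$3021322 + p{\left(\left(209 - 9\right) + 531 \right)} = 3021322 + \left(\sqrt{-735 + \left(\left(209 - 9\right) + 531\right)} + 2 \left(\left(209 - 9\right) + 531\right)\right) = 3021322 + \left(\sqrt{-735 + \left(200 + 531\right)} + 2 \left(200 + 531\right)\right) = 3021322 + \left(\sqrt{-735 + 731} + 2 \cdot 731\right) = 3021322 + \left(\sqrt{-4} + 1462\right) = 3021322 + \left(2 i + 1462\right) = 3021322 + \left(1462 + 2 i\right) = 3022784 + 2 i$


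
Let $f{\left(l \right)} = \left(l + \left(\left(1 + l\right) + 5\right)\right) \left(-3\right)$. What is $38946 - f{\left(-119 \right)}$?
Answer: $38250$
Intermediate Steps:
$f{\left(l \right)} = -18 - 6 l$ ($f{\left(l \right)} = \left(l + \left(6 + l\right)\right) \left(-3\right) = \left(6 + 2 l\right) \left(-3\right) = -18 - 6 l$)
$38946 - f{\left(-119 \right)} = 38946 - \left(-18 - -714\right) = 38946 - \left(-18 + 714\right) = 38946 - 696 = 38250$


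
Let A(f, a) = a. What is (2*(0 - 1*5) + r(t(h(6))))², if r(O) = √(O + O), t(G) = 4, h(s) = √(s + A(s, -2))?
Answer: 108 - 40*√2 ≈ 51.431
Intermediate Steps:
h(s) = √(-2 + s) (h(s) = √(s - 2) = √(-2 + s))
r(O) = √2*√O (r(O) = √(2*O) = √2*√O)
(2*(0 - 1*5) + r(t(h(6))))² = (2*(0 - 1*5) + √2*√4)² = (2*(0 - 5) + √2*2)² = (2*(-5) + 2*√2)² = (-10 + 2*√2)²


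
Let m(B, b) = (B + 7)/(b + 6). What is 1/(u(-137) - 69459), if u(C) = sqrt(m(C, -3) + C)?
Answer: -208377/14473658584 - I*sqrt(1623)/14473658584 ≈ -1.4397e-5 - 2.7834e-9*I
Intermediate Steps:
m(B, b) = (7 + B)/(6 + b)
u(C) = sqrt(7/3 + 4*C/3) (u(C) = sqrt((7 + C)/(6 - 3) + C) = sqrt((7 + C)/3 + C) = sqrt((7/3 + C/3) + C) = sqrt(7/3 + 4*C/3))
1/(u(-137) - 69459) = 1/(sqrt(21 + 12*(-137))/3 - 69459) = 1/(sqrt(21 - 1644)/3 - 69459) = 1/(sqrt(-1623)/3 - 69459) = 1/((I*sqrt(1623))/3 - 69459) = 1/(I*sqrt(1623)/3 - 69459) = 1/(-69459 + I*sqrt(1623)/3)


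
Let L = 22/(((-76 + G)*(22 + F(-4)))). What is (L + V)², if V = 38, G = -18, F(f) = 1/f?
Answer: 24129894244/16719921 ≈ 1443.2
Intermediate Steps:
L = -44/4089 (L = 22/(((-76 - 18)*(22 + 1/(-4)))) = 22/((-94*(22 - ¼))) = 22/((-94*87/4)) = 22/(-4089/2) = 22*(-2/4089) = -44/4089 ≈ -0.010761)
(L + V)² = (-44/4089 + 38)² = (155338/4089)² = 24129894244/16719921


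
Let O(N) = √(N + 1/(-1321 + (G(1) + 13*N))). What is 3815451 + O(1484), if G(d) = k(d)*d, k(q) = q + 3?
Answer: 3815451 + √19179253819/3595 ≈ 3.8155e+6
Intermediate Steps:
k(q) = 3 + q
G(d) = d*(3 + d) (G(d) = (3 + d)*d = d*(3 + d))
O(N) = √(N + 1/(-1317 + 13*N)) (O(N) = √(N + 1/(-1321 + (1*(3 + 1) + 13*N))) = √(N + 1/(-1321 + (1*4 + 13*N))) = √(N + 1/(-1321 + (4 + 13*N))) = √(N + 1/(-1317 + 13*N)))
3815451 + O(1484) = 3815451 + √((1 + 1484*(-1317 + 13*1484))/(-1317 + 13*1484)) = 3815451 + √((1 + 1484*(-1317 + 19292))/(-1317 + 19292)) = 3815451 + √((1 + 1484*17975)/17975) = 3815451 + √((1 + 26674900)/17975) = 3815451 + √((1/17975)*26674901) = 3815451 + √(26674901/17975) = 3815451 + √19179253819/3595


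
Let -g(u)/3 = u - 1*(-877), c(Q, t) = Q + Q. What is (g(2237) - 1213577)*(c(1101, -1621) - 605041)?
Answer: 737223267041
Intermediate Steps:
c(Q, t) = 2*Q
g(u) = -2631 - 3*u (g(u) = -3*(u - 1*(-877)) = -3*(u + 877) = -3*(877 + u) = -2631 - 3*u)
(g(2237) - 1213577)*(c(1101, -1621) - 605041) = ((-2631 - 3*2237) - 1213577)*(2*1101 - 605041) = ((-2631 - 6711) - 1213577)*(2202 - 605041) = (-9342 - 1213577)*(-602839) = -1222919*(-602839) = 737223267041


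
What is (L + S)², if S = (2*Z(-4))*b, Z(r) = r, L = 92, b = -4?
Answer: 15376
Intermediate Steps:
S = 32 (S = (2*(-4))*(-4) = -8*(-4) = 32)
(L + S)² = (92 + 32)² = 124² = 15376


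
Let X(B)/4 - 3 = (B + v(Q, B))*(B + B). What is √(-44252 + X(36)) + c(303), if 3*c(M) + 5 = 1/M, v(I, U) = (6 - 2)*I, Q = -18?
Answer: -1514/909 + 4*I*√3413 ≈ -1.6656 + 233.68*I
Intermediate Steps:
v(I, U) = 4*I
X(B) = 12 + 8*B*(-72 + B) (X(B) = 12 + 4*((B + 4*(-18))*(B + B)) = 12 + 4*((B - 72)*(2*B)) = 12 + 4*((-72 + B)*(2*B)) = 12 + 4*(2*B*(-72 + B)) = 12 + 8*B*(-72 + B))
c(M) = -5/3 + 1/(3*M)
√(-44252 + X(36)) + c(303) = √(-44252 + (12 - 576*36 + 8*36²)) + (⅓)*(1 - 5*303)/303 = √(-44252 + (12 - 20736 + 8*1296)) + (⅓)*(1/303)*(1 - 1515) = √(-44252 + (12 - 20736 + 10368)) + (⅓)*(1/303)*(-1514) = √(-44252 - 10356) - 1514/909 = √(-54608) - 1514/909 = 4*I*√3413 - 1514/909 = -1514/909 + 4*I*√3413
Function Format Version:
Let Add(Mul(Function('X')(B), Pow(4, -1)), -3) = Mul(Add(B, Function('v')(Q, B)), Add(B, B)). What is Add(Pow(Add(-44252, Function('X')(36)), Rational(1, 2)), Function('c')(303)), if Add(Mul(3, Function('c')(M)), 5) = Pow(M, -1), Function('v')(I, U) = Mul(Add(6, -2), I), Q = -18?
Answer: Add(Rational(-1514, 909), Mul(4, I, Pow(3413, Rational(1, 2)))) ≈ Add(-1.6656, Mul(233.68, I))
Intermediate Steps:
Function('v')(I, U) = Mul(4, I)
Function('X')(B) = Add(12, Mul(8, B, Add(-72, B))) (Function('X')(B) = Add(12, Mul(4, Mul(Add(B, Mul(4, -18)), Add(B, B)))) = Add(12, Mul(4, Mul(Add(B, -72), Mul(2, B)))) = Add(12, Mul(4, Mul(Add(-72, B), Mul(2, B)))) = Add(12, Mul(4, Mul(2, B, Add(-72, B)))) = Add(12, Mul(8, B, Add(-72, B))))
Function('c')(M) = Add(Rational(-5, 3), Mul(Rational(1, 3), Pow(M, -1)))
Add(Pow(Add(-44252, Function('X')(36)), Rational(1, 2)), Function('c')(303)) = Add(Pow(Add(-44252, Add(12, Mul(-576, 36), Mul(8, Pow(36, 2)))), Rational(1, 2)), Mul(Rational(1, 3), Pow(303, -1), Add(1, Mul(-5, 303)))) = Add(Pow(Add(-44252, Add(12, -20736, Mul(8, 1296))), Rational(1, 2)), Mul(Rational(1, 3), Rational(1, 303), Add(1, -1515))) = Add(Pow(Add(-44252, Add(12, -20736, 10368)), Rational(1, 2)), Mul(Rational(1, 3), Rational(1, 303), -1514)) = Add(Pow(Add(-44252, -10356), Rational(1, 2)), Rational(-1514, 909)) = Add(Pow(-54608, Rational(1, 2)), Rational(-1514, 909)) = Add(Mul(4, I, Pow(3413, Rational(1, 2))), Rational(-1514, 909)) = Add(Rational(-1514, 909), Mul(4, I, Pow(3413, Rational(1, 2))))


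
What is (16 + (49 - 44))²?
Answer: 441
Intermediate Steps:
(16 + (49 - 44))² = (16 + 5)² = 21² = 441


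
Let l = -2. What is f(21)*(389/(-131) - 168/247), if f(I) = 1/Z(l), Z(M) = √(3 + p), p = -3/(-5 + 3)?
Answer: -118091*√2/97071 ≈ -1.7205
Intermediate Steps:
p = 3/2 (p = -3/(-2) = -3*(-½) = 3/2 ≈ 1.5000)
Z(M) = 3*√2/2 (Z(M) = √(3 + 3/2) = √(9/2) = 3*√2/2)
f(I) = √2/3 (f(I) = 1/(3*√2/2) = √2/3)
f(21)*(389/(-131) - 168/247) = (√2/3)*(389/(-131) - 168/247) = (√2/3)*(389*(-1/131) - 168*1/247) = (√2/3)*(-389/131 - 168/247) = (√2/3)*(-118091/32357) = -118091*√2/97071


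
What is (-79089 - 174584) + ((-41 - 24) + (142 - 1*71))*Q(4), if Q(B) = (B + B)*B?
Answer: -253481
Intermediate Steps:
Q(B) = 2*B² (Q(B) = (2*B)*B = 2*B²)
(-79089 - 174584) + ((-41 - 24) + (142 - 1*71))*Q(4) = (-79089 - 174584) + ((-41 - 24) + (142 - 1*71))*(2*4²) = -253673 + (-65 + (142 - 71))*(2*16) = -253673 + (-65 + 71)*32 = -253673 + 6*32 = -253673 + 192 = -253481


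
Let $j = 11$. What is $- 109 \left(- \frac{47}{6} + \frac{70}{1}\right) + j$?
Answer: $- \frac{40591}{6} \approx -6765.2$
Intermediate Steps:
$- 109 \left(- \frac{47}{6} + \frac{70}{1}\right) + j = - 109 \left(- \frac{47}{6} + \frac{70}{1}\right) + 11 = - 109 \left(\left(-47\right) \frac{1}{6} + 70 \cdot 1\right) + 11 = - 109 \left(- \frac{47}{6} + 70\right) + 11 = \left(-109\right) \frac{373}{6} + 11 = - \frac{40657}{6} + 11 = - \frac{40591}{6}$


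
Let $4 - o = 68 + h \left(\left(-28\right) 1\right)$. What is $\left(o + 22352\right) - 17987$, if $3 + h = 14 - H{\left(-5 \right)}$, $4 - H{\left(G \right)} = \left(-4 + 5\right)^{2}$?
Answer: $4525$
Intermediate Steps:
$H{\left(G \right)} = 3$ ($H{\left(G \right)} = 4 - \left(-4 + 5\right)^{2} = 4 - 1^{2} = 4 - 1 = 3$)
$h = 8$ ($h = -3 + \left(14 - 3\right) = -3 + 11 = 8$)
$o = 160$ ($o = 4 - \left(68 + 8 \left(\left(-28\right) 1\right)\right) = 4 - \left(68 + 8 \left(-28\right)\right) = 4 - \left(68 - 224\right) = 4 - -156 = 4 + 156 = 160$)
$\left(o + 22352\right) - 17987 = \left(160 + 22352\right) - 17987 = 22512 - 17987 = 4525$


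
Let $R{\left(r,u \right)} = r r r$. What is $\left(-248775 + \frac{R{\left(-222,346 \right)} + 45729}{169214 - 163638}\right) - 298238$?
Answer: $- \frac{3061039807}{5576} \approx -5.4897 \cdot 10^{5}$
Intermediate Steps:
$R{\left(r,u \right)} = r^{3}$ ($R{\left(r,u \right)} = r^{2} r = r^{3}$)
$\left(-248775 + \frac{R{\left(-222,346 \right)} + 45729}{169214 - 163638}\right) - 298238 = \left(-248775 + \frac{\left(-222\right)^{3} + 45729}{169214 - 163638}\right) - 298238 = \left(-248775 + \frac{-10941048 + 45729}{5576}\right) - 298238 = \left(-248775 - \frac{10895319}{5576}\right) - 298238 = - \frac{1398064719}{5576} - 298238 = - \frac{3061039807}{5576}$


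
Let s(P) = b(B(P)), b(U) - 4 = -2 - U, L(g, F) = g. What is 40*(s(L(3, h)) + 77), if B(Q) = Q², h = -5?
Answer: 2800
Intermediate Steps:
b(U) = 2 - U (b(U) = 4 + (-2 - U) = 2 - U)
s(P) = 2 - P²
40*(s(L(3, h)) + 77) = 40*((2 - 1*3²) + 77) = 40*((2 - 1*9) + 77) = 40*((2 - 9) + 77) = 40*(-7 + 77) = 40*70 = 2800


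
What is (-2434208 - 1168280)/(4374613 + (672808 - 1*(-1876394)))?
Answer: -3602488/6923815 ≈ -0.52030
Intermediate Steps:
(-2434208 - 1168280)/(4374613 + (672808 - 1*(-1876394))) = -3602488/(4374613 + (672808 + 1876394)) = -3602488/(4374613 + 2549202) = -3602488/6923815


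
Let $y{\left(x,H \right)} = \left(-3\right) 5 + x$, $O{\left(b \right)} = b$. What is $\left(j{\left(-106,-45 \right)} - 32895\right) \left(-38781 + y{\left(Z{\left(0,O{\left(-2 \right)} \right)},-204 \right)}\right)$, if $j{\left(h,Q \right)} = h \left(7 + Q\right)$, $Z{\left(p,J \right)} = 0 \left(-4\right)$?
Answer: $1119924132$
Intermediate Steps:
$Z{\left(p,J \right)} = 0$
$y{\left(x,H \right)} = -15 + x$
$\left(j{\left(-106,-45 \right)} - 32895\right) \left(-38781 + y{\left(Z{\left(0,O{\left(-2 \right)} \right)},-204 \right)}\right) = \left(- 106 \left(7 - 45\right) - 32895\right) \left(-38781 + \left(-15 + 0\right)\right) = \left(\left(-106\right) \left(-38\right) - 32895\right) \left(-38781 - 15\right) = \left(4028 - 32895\right) \left(-38796\right) = \left(-28867\right) \left(-38796\right) = 1119924132$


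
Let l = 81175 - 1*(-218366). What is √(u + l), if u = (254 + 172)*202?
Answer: √385593 ≈ 620.96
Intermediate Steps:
l = 299541 (l = 81175 + 218366 = 299541)
u = 86052 (u = 426*202 = 86052)
√(u + l) = √(86052 + 299541) = √385593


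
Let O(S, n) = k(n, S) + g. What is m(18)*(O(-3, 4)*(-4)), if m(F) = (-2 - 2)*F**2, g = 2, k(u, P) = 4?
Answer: 31104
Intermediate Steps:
O(S, n) = 6 (O(S, n) = 4 + 2 = 6)
m(F) = -4*F**2
m(18)*(O(-3, 4)*(-4)) = (-4*18**2)*(6*(-4)) = -4*324*(-24) = -1296*(-24) = 31104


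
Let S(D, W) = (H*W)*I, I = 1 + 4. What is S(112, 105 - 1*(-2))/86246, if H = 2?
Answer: 535/43123 ≈ 0.012406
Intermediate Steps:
I = 5
S(D, W) = 10*W (S(D, W) = (2*W)*5 = 10*W)
S(112, 105 - 1*(-2))/86246 = (10*(105 - 1*(-2)))/86246 = (10*(105 + 2))*(1/86246) = (10*107)*(1/86246) = 1070*(1/86246) = 535/43123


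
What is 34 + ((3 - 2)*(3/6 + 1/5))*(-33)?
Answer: 109/10 ≈ 10.900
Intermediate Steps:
34 + ((3 - 2)*(3/6 + 1/5))*(-33) = 34 + (1*(3*(⅙) + 1*(⅕)))*(-33) = 34 + (1*(½ + ⅕))*(-33) = 34 + (1*(7/10))*(-33) = 34 + (7/10)*(-33) = 34 - 231/10 = 109/10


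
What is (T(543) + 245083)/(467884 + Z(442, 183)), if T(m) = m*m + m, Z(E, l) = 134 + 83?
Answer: 540475/468101 ≈ 1.1546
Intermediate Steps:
Z(E, l) = 217
T(m) = m + m² (T(m) = m² + m = m + m²)
(T(543) + 245083)/(467884 + Z(442, 183)) = (543*(1 + 543) + 245083)/(467884 + 217) = (543*544 + 245083)/468101 = (295392 + 245083)*(1/468101) = 540475*(1/468101) = 540475/468101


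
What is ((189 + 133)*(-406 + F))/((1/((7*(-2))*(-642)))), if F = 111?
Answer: -853770120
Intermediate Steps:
((189 + 133)*(-406 + F))/((1/((7*(-2))*(-642)))) = ((189 + 133)*(-406 + 111))/((1/((7*(-2))*(-642)))) = (322*(-295))/((-1/642/(-14))) = -94990/((-1/14*(-1/642))) = -94990/1/8988 = -94990*8988 = -853770120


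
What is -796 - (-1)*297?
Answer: -499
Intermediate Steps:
-796 - (-1)*297 = -796 - 1*(-297) = -796 + 297 = -499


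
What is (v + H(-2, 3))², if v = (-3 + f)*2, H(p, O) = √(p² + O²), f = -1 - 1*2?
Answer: (12 - √13)² ≈ 70.467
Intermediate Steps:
f = -3 (f = -1 - 2 = -3)
H(p, O) = √(O² + p²)
v = -12 (v = (-3 - 3)*2 = -6*2 = -12)
(v + H(-2, 3))² = (-12 + √(3² + (-2)²))² = (-12 + √(9 + 4))² = (-12 + √13)²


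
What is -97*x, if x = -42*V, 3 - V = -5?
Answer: 32592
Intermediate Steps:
V = 8 (V = 3 - 1*(-5) = 3 + 5 = 8)
x = -336 (x = -42*8 = -336)
-97*x = -97*(-336) = 32592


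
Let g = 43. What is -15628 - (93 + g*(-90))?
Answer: -11851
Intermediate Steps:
-15628 - (93 + g*(-90)) = -15628 - (93 + 43*(-90)) = -15628 - (93 - 3870) = -15628 - 1*(-3777) = -15628 + 3777 = -11851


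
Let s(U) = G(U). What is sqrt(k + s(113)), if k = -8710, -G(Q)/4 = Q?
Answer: 3*I*sqrt(1018) ≈ 95.718*I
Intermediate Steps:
G(Q) = -4*Q
s(U) = -4*U
sqrt(k + s(113)) = sqrt(-8710 - 4*113) = sqrt(-8710 - 452) = sqrt(-9162) = 3*I*sqrt(1018)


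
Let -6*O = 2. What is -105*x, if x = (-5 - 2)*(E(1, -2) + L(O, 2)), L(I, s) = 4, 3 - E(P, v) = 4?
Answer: 2205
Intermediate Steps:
O = -⅓ (O = -⅙*2 = -⅓ ≈ -0.33333)
E(P, v) = -1 (E(P, v) = 3 - 1*4 = 3 - 4 = -1)
x = -21 (x = (-5 - 2)*(-1 + 4) = -7*3 = -21)
-105*x = -105*(-21) = 2205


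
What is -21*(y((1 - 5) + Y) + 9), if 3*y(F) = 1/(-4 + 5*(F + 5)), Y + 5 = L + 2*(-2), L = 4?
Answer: -4529/24 ≈ -188.71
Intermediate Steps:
Y = -5 (Y = -5 + (4 + 2*(-2)) = -5 + (4 - 4) = -5 + 0 = -5)
y(F) = 1/(3*(21 + 5*F)) (y(F) = 1/(3*(-4 + 5*(F + 5))) = 1/(3*(-4 + 5*(5 + F))) = 1/(3*(-4 + (25 + 5*F))) = 1/(3*(21 + 5*F)))
-21*(y((1 - 5) + Y) + 9) = -21*(1/(3*(21 + 5*((1 - 5) - 5))) + 9) = -21*(1/(3*(21 + 5*(-4 - 5))) + 9) = -21*(1/(3*(21 + 5*(-9))) + 9) = -21*(1/(3*(21 - 45)) + 9) = -21*((⅓)/(-24) + 9) = -21*((⅓)*(-1/24) + 9) = -21*(-1/72 + 9) = -21*647/72 = -4529/24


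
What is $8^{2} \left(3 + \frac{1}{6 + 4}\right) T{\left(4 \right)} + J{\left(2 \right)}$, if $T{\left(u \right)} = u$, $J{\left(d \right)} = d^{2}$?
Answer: $\frac{3988}{5} \approx 797.6$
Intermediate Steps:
$8^{2} \left(3 + \frac{1}{6 + 4}\right) T{\left(4 \right)} + J{\left(2 \right)} = 8^{2} \left(3 + \frac{1}{6 + 4}\right) 4 + 2^{2} = 64 \left(3 + \frac{1}{10}\right) 4 + 4 = 64 \cdot \frac{31}{10} \cdot 4 + 4 = 64 \cdot \frac{62}{5} + 4 = \frac{3968}{5} + 4 = \frac{3988}{5}$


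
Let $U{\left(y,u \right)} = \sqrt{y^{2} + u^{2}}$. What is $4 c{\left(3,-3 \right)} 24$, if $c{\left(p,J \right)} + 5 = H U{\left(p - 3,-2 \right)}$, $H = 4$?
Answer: $288$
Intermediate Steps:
$U{\left(y,u \right)} = \sqrt{u^{2} + y^{2}}$
$c{\left(p,J \right)} = -5 + 4 \sqrt{4 + \left(-3 + p\right)^{2}}$ ($c{\left(p,J \right)} = -5 + 4 \sqrt{\left(-2\right)^{2} + \left(p - 3\right)^{2}} = -5 + 4 \sqrt{4 + \left(p - 3\right)^{2}} = -5 + 4 \sqrt{4 + \left(-3 + p\right)^{2}}$)
$4 c{\left(3,-3 \right)} 24 = 4 \left(-5 + 4 \sqrt{4 + \left(-3 + 3\right)^{2}}\right) 24 = 4 \left(-5 + 4 \sqrt{4 + 0^{2}}\right) 24 = 4 \left(-5 + 4 \sqrt{4 + 0}\right) 24 = 4 \left(-5 + 4 \sqrt{4}\right) 24 = 4 \left(-5 + 4 \cdot 2\right) 24 = 4 \left(-5 + 8\right) 24 = 4 \cdot 3 \cdot 24 = 12 \cdot 24 = 288$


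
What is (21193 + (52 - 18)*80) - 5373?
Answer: 18540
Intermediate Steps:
(21193 + (52 - 18)*80) - 5373 = (21193 + 34*80) - 5373 = (21193 + 2720) - 5373 = 23913 - 5373 = 18540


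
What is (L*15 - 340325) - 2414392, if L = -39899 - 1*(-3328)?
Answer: -3303282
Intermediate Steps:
L = -36571 (L = -39899 + 3328 = -36571)
(L*15 - 340325) - 2414392 = (-36571*15 - 340325) - 2414392 = (-548565 - 340325) - 2414392 = -888890 - 2414392 = -3303282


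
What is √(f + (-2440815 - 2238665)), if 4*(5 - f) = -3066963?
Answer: 3*I*√1738993/2 ≈ 1978.1*I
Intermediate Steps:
f = 3066983/4 (f = 5 - ¼*(-3066963) = 5 + 3066963/4 = 3066983/4 ≈ 7.6675e+5)
√(f + (-2440815 - 2238665)) = √(3066983/4 + (-2440815 - 2238665)) = √(3066983/4 - 4679480) = √(-15650937/4) = 3*I*√1738993/2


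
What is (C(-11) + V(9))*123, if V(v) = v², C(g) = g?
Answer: 8610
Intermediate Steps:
(C(-11) + V(9))*123 = (-11 + 9²)*123 = (-11 + 81)*123 = 70*123 = 8610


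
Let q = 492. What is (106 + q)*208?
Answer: 124384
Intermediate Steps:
(106 + q)*208 = (106 + 492)*208 = 598*208 = 124384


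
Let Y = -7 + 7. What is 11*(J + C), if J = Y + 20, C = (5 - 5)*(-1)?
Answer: 220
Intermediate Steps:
C = 0 (C = 0*(-1) = 0)
Y = 0
J = 20 (J = 0 + 20 = 20)
11*(J + C) = 11*(20 + 0) = 11*20 = 220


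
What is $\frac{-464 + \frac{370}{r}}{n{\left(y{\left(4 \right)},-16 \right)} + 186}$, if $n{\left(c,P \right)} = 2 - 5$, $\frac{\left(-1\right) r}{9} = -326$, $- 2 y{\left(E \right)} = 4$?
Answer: $- \frac{680503}{268461} \approx -2.5348$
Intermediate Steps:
$y{\left(E \right)} = -2$ ($y{\left(E \right)} = \left(- \frac{1}{2}\right) 4 = -2$)
$r = 2934$ ($r = \left(-9\right) \left(-326\right) = 2934$)
$n{\left(c,P \right)} = -3$
$\frac{-464 + \frac{370}{r}}{n{\left(y{\left(4 \right)},-16 \right)} + 186} = \frac{-464 + \frac{370}{2934}}{-3 + 186} = \frac{-464 + 370 \cdot \frac{1}{2934}}{183} = \left(-464 + \frac{185}{1467}\right) \frac{1}{183} = \left(- \frac{680503}{1467}\right) \frac{1}{183} = - \frac{680503}{268461}$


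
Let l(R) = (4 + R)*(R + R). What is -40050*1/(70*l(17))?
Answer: -1335/1666 ≈ -0.80132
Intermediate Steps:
l(R) = 2*R*(4 + R) (l(R) = (4 + R)*(2*R) = 2*R*(4 + R))
-40050*1/(70*l(17)) = -40050*1/(2380*(4 + 17)) = -40050/((2*17*21)*70) = -40050/(714*70) = -40050/49980 = -40050*1/49980 = -1335/1666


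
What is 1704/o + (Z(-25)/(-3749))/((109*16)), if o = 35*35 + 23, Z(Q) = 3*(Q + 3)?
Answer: 58027451/42498664 ≈ 1.3654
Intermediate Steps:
Z(Q) = 9 + 3*Q (Z(Q) = 3*(3 + Q) = 9 + 3*Q)
o = 1248 (o = 1225 + 23 = 1248)
1704/o + (Z(-25)/(-3749))/((109*16)) = 1704/1248 + ((9 + 3*(-25))/(-3749))/((109*16)) = 1704*(1/1248) + ((9 - 75)*(-1/3749))/1744 = 71/52 - 66*(-1/3749)*(1/1744) = 71/52 + (66/3749)*(1/1744) = 71/52 + 33/3269128 = 58027451/42498664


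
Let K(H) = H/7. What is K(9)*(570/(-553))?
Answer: -5130/3871 ≈ -1.3252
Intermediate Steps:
K(H) = H/7 (K(H) = H*(⅐) = H/7)
K(9)*(570/(-553)) = ((⅐)*9)*(570/(-553)) = 9*(570*(-1/553))/7 = (9/7)*(-570/553) = -5130/3871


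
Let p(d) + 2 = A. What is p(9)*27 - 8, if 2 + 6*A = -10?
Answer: -116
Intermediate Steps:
A = -2 (A = -⅓ + (⅙)*(-10) = -⅓ - 5/3 = -2)
p(d) = -4 (p(d) = -2 - 2 = -4)
p(9)*27 - 8 = -4*27 - 8 = -108 - 8 = -116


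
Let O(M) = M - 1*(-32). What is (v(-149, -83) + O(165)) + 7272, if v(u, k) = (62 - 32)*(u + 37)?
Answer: 4109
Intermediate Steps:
v(u, k) = 1110 + 30*u (v(u, k) = 30*(37 + u) = 1110 + 30*u)
O(M) = 32 + M (O(M) = M + 32 = 32 + M)
(v(-149, -83) + O(165)) + 7272 = ((1110 + 30*(-149)) + (32 + 165)) + 7272 = ((1110 - 4470) + 197) + 7272 = (-3360 + 197) + 7272 = -3163 + 7272 = 4109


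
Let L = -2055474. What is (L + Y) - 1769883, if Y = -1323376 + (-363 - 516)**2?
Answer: -4376092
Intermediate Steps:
Y = -550735 (Y = -1323376 + (-879)**2 = -1323376 + 772641 = -550735)
(L + Y) - 1769883 = (-2055474 - 550735) - 1769883 = -2606209 - 1769883 = -4376092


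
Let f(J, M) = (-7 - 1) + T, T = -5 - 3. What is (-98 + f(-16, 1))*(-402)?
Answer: 45828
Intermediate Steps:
T = -8
f(J, M) = -16 (f(J, M) = (-7 - 1) - 8 = -8 - 8 = -16)
(-98 + f(-16, 1))*(-402) = (-98 - 16)*(-402) = -114*(-402) = 45828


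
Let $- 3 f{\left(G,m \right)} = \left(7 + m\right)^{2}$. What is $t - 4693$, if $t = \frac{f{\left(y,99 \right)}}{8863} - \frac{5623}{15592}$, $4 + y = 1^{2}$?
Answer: $- \frac{1945928405443}{414575688} \approx -4693.8$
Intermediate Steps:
$y = -3$ ($y = -4 + 1^{2} = -4 + 1 = -3$)
$f{\left(G,m \right)} = - \frac{\left(7 + m\right)^{2}}{3}$
$t = - \frac{324701659}{414575688}$ ($t = \frac{\left(- \frac{1}{3}\right) \left(7 + 99\right)^{2}}{8863} - \frac{5623}{15592} = - \frac{106^{2}}{3} \cdot \frac{1}{8863} - \frac{5623}{15592} = \left(- \frac{1}{3}\right) 11236 \cdot \frac{1}{8863} - \frac{5623}{15592} = \left(- \frac{11236}{3}\right) \frac{1}{8863} - \frac{5623}{15592} = - \frac{11236}{26589} - \frac{5623}{15592} = - \frac{324701659}{414575688} \approx -0.78321$)
$t - 4693 = - \frac{324701659}{414575688} - 4693 = - \frac{1945928405443}{414575688}$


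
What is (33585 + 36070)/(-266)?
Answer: -69655/266 ≈ -261.86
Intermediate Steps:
(33585 + 36070)/(-266) = 69655*(-1/266) = -69655/266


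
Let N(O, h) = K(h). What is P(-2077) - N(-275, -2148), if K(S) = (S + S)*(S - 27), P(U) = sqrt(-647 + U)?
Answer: -9343800 + 2*I*sqrt(681) ≈ -9.3438e+6 + 52.192*I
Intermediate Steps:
K(S) = 2*S*(-27 + S) (K(S) = (2*S)*(-27 + S) = 2*S*(-27 + S))
N(O, h) = 2*h*(-27 + h)
P(-2077) - N(-275, -2148) = sqrt(-647 - 2077) - 2*(-2148)*(-27 - 2148) = sqrt(-2724) - 2*(-2148)*(-2175) = 2*I*sqrt(681) - 1*9343800 = 2*I*sqrt(681) - 9343800 = -9343800 + 2*I*sqrt(681)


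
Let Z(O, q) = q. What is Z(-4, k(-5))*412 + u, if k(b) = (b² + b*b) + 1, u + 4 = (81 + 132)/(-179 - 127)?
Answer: 2142745/102 ≈ 21007.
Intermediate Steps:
u = -479/102 (u = -4 + (81 + 132)/(-179 - 127) = -4 + 213/(-306) = -4 + 213*(-1/306) = -4 - 71/102 = -479/102 ≈ -4.6961)
k(b) = 1 + 2*b² (k(b) = (b² + b²) + 1 = 2*b² + 1 = 1 + 2*b²)
Z(-4, k(-5))*412 + u = (1 + 2*(-5)²)*412 - 479/102 = (1 + 2*25)*412 - 479/102 = (1 + 50)*412 - 479/102 = 51*412 - 479/102 = 21012 - 479/102 = 2142745/102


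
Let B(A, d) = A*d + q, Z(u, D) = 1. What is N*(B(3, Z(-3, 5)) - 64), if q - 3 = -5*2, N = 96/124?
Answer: -1632/31 ≈ -52.645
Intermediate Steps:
N = 24/31 (N = 96*(1/124) = 24/31 ≈ 0.77419)
q = -7 (q = 3 - 5*2 = 3 - 10 = -7)
B(A, d) = -7 + A*d (B(A, d) = A*d - 7 = -7 + A*d)
N*(B(3, Z(-3, 5)) - 64) = 24*((-7 + 3*1) - 64)/31 = 24*((-7 + 3) - 64)/31 = 24*(-4 - 64)/31 = (24/31)*(-68) = -1632/31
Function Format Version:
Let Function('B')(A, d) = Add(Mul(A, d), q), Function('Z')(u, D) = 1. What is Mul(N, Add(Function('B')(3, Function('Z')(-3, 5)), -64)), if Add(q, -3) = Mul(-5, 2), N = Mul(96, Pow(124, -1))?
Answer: Rational(-1632, 31) ≈ -52.645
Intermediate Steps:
N = Rational(24, 31) (N = Mul(96, Rational(1, 124)) = Rational(24, 31) ≈ 0.77419)
q = -7 (q = Add(3, Mul(-5, 2)) = Add(3, -10) = -7)
Function('B')(A, d) = Add(-7, Mul(A, d)) (Function('B')(A, d) = Add(Mul(A, d), -7) = Add(-7, Mul(A, d)))
Mul(N, Add(Function('B')(3, Function('Z')(-3, 5)), -64)) = Mul(Rational(24, 31), Add(Add(-7, Mul(3, 1)), -64)) = Mul(Rational(24, 31), Add(Add(-7, 3), -64)) = Mul(Rational(24, 31), Add(-4, -64)) = Mul(Rational(24, 31), -68) = Rational(-1632, 31)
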